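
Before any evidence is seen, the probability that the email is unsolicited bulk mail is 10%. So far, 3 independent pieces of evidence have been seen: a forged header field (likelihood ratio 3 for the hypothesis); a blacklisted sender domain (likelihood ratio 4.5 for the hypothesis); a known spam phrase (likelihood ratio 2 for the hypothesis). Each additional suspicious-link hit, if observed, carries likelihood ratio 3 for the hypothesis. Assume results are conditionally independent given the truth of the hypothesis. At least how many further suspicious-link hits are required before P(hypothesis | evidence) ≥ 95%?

2

Prior odds = 0.1/0.9 = 1/9.
Combined Bayes factor of the evidence already in hand = 3 × 4.5 × 2 = 27.
Odds after that evidence = (1/9) × 27 = 3.
Target odds = 0.95/0.05 = 19.
Need 3ⁿ ≥ 19 ÷ 3 = 19/3.
3¹ = 3 falls short of 19/3 but 3² = 9 reaches it, so n = 2.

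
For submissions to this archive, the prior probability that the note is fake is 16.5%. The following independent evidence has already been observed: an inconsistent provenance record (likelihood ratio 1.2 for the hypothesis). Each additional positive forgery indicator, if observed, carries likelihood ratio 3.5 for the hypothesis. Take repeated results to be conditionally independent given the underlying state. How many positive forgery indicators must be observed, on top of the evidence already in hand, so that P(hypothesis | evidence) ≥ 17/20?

3

Prior odds = 0.165/0.835 = 33/167.
Bayes factor of the evidence already in hand = 1.2.
Odds after that evidence = (33/167) × 1.2 = 198/835.
Target odds = 0.85/0.15 = 17/3.
Need 3.5ⁿ ≥ 17/3 ÷ (198/835) = 14195/594.
3.5² = 12.25 falls short of 14195/594 but 3.5³ = 42.875 reaches it, so n = 3.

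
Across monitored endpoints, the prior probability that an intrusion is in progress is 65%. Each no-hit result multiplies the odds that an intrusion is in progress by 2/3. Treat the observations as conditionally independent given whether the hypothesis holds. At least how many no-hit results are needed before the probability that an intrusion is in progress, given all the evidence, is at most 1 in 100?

13

Prior odds = 0.65/0.35 = 13/7.
Likelihood ratio per no-hit result = 2/3.
Target posterior odds = 0.01/0.99 = 1/99.
Need (13/7) × (2/3)ⁿ ≤ 1/99, i.e. (2/3)ⁿ ≤ 7/1287.
(2/3)¹² = 4096/531441 is still above 7/1287 but (2/3)¹³ = 8192/1594323 is at or below it, so n = 13.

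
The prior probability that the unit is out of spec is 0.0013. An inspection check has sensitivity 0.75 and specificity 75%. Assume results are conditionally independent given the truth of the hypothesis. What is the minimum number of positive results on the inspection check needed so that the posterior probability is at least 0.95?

9

Prior odds: 0.0013 ÷ 0.9987 = 13/9987.
False-positive rate = 1 − 0.75 = 0.25; likelihood ratio of a positive = 0.75/0.25 = 3.
Target posterior odds = 0.95/0.05 = 19.
Need (13/9987) × 3ⁿ ≥ 19, i.e. 3ⁿ ≥ 189753/13.
3⁸ = 6561 falls short of 189753/13 but 3⁹ = 19683 reaches it, so n = 9.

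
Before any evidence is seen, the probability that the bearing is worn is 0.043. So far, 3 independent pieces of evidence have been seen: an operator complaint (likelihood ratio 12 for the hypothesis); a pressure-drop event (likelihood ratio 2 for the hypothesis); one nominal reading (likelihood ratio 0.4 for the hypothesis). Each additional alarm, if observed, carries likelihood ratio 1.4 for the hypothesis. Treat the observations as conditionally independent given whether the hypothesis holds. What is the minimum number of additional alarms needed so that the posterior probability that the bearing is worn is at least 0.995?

19

Prior odds = 0.043/0.957 = 43/957.
Combined Bayes factor of the evidence already in hand = 12 × 2 × 0.4 = 9.6.
Odds after that evidence = (43/957) × 9.6 = 688/1595.
Target odds = 0.995/0.005 = 199.
Need 1.4ⁿ ≥ 199 ÷ (688/1595) = 317405/688.
1.4¹⁸ ≈426.879 falls short of 317405/688 but 1.4¹⁹ ≈597.63 reaches it, so n = 19.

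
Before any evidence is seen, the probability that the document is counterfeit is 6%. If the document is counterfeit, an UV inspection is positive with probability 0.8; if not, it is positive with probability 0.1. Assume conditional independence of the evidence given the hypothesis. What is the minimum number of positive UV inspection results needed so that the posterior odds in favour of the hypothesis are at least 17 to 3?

3

Prior odds: 0.06 ÷ 0.94 = 3/47.
Likelihood ratio of a positive = 0.8/0.1 = 8.
Target odds = 17/3.
Require 8ⁿ ≥ 17/3 ÷ (3/47) = 799/9.
8² = 64 falls short of 799/9 but 8³ = 512 reaches it, so n = 3.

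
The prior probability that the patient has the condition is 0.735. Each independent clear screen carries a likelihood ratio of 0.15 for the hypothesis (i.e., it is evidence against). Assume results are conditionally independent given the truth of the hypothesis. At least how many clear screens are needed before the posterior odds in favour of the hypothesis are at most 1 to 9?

2

Prior odds: 0.735 ÷ 0.265 = 147/53.
Likelihood ratio per clear screen = 0.15.
Target odds = 1/9.
Need (147/53) × 0.15ⁿ ≤ 1/9, i.e. 0.15ⁿ ≤ 53/1323.
0.15¹ = 0.15 is still above 53/1323 but 0.15² = 0.0225 is at or below it, so n = 2.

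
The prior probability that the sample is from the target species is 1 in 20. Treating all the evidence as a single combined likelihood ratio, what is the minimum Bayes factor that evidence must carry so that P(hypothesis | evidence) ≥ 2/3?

38

Prior odds = 0.05/0.95 = 1/19.
Target odds = (2/3)/(1/3) = 2.
Required Bayes factor = 2 ÷ (1/19) = 38.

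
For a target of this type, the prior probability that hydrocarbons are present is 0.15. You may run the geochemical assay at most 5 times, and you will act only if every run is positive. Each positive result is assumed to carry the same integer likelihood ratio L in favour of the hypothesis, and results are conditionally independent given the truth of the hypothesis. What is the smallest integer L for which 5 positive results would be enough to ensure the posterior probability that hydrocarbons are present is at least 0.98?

Prior odds = 0.15/0.85 = 3/17.
Target odds = 0.98/0.02 = 49.
Need L⁵ ≥ 49 ÷ (3/17) = 833/3.
3⁵ = 243 < 833/3 ≤ 1024 = 4⁵, so L = 4.

4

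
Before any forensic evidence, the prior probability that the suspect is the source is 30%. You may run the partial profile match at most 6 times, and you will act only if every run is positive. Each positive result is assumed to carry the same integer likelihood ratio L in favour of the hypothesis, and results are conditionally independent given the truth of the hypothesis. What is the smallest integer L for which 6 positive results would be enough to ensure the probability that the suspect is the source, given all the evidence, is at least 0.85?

2

Prior odds = 0.3/0.7 = 3/7.
Target odds = 0.85/0.15 = 17/3.
Need L⁶ ≥ 17/3 ÷ (3/7) = 119/9.
1⁶ = 1 < 119/9 ≤ 64 = 2⁶, so L = 2.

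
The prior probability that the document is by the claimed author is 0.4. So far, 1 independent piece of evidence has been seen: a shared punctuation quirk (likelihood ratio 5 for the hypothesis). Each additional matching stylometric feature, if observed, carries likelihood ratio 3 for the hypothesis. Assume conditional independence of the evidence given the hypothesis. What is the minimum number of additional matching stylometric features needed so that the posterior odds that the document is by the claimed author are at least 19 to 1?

2

Prior odds = 0.4/0.6 = 2/3.
Bayes factor of the evidence already in hand = 5.
Odds after that evidence = (2/3) × 5 = 10/3.
Target odds = 19.
Need 3ⁿ ≥ 19 ÷ (10/3) = 5.7.
3¹ = 3 falls short of 5.7 but 3² = 9 reaches it, so n = 2.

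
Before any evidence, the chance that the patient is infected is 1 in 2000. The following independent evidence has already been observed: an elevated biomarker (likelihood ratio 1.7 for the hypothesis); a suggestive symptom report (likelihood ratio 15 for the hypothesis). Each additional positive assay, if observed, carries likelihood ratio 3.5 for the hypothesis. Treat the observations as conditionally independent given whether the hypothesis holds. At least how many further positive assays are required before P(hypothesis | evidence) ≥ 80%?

Prior odds = 0.0005/0.9995 = 1/1999.
Combined Bayes factor of the evidence already in hand = 1.7 × 15 = 25.5.
Odds after that evidence = (1/1999) × 25.5 = 51/3998.
Target odds = 0.8/0.2 = 4.
Need 3.5ⁿ ≥ 4 ÷ (51/3998) = 15992/51.
3.5⁴ = 150.0625 falls short of 15992/51 but 3.5⁵ = 525.21875 reaches it, so n = 5.

5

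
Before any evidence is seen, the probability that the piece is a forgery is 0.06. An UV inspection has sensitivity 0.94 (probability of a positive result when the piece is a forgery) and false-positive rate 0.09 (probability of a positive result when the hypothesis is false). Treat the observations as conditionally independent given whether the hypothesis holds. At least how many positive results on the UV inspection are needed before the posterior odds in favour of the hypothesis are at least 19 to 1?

3

Prior odds = 0.06/0.94 = 3/47.
Likelihood ratio of a positive result = 0.94/0.09 = 94/9.
Target odds = 19.
Need (3/47) × (94/9)ⁿ ≥ 19, i.e. (94/9)ⁿ ≥ 893/3.
(94/9)² = 8836/81 falls short of 893/3 but (94/9)³ = 830584/729 reaches it, so n = 3.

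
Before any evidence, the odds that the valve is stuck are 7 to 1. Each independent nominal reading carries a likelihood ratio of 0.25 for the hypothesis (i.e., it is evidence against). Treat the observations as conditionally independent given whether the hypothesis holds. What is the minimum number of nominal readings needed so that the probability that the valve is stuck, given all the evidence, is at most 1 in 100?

Prior odds = 7.
Likelihood ratio per nominal reading = 0.25.
Target posterior odds = 0.01/0.99 = 1/99.
Need 7 × 0.25ⁿ ≤ 1/99, i.e. 0.25ⁿ ≤ 1/693.
0.25⁴ = 0.00390625 is still above 1/693 but 0.25⁵ = 1/1024 is at or below it, so n = 5.

5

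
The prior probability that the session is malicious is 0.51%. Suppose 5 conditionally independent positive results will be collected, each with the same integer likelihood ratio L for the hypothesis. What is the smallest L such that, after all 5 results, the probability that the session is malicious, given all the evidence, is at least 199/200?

Prior odds = 0.0051/0.9949 = 51/9949.
Target odds = 0.995/0.005 = 199.
Need L⁵ ≥ 199 ÷ (51/9949) = 1979851/51.
8⁵ = 32768 < 1979851/51 ≤ 59049 = 9⁵, so L = 9.

9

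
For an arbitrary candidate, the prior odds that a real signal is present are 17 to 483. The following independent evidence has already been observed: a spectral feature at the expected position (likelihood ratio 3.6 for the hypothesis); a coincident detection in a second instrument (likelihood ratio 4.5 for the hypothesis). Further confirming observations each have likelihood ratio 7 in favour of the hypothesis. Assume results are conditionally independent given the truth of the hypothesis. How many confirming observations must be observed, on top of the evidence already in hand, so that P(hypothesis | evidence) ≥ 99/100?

3

Prior odds = 17/483.
Combined Bayes factor of the evidence already in hand = 3.6 × 4.5 = 16.2.
Odds after that evidence = (17/483) × 16.2 = 459/805.
Target odds = 0.99/0.01 = 99.
Need 7ⁿ ≥ 99 ÷ (459/805) = 8855/51.
7² = 49 falls short of 8855/51 but 7³ = 343 reaches it, so n = 3.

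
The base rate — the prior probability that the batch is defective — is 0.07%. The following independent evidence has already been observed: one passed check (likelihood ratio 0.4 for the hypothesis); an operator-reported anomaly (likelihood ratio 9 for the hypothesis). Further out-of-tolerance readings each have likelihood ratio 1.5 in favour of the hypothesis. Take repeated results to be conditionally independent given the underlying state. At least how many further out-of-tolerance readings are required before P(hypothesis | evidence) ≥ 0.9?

Prior odds = 0.0007/0.9993 = 7/9993.
Combined Bayes factor of the evidence already in hand = 0.4 × 9 = 3.6.
Odds after that evidence = (7/9993) × 3.6 = 42/16655.
Target odds = 0.9/0.1 = 9.
Need 1.5ⁿ ≥ 9 ÷ (42/16655) = 49965/14.
1.5²⁰ ≈3325.26 falls short of 49965/14 but 1.5²¹ ≈4987.89 reaches it, so n = 21.

21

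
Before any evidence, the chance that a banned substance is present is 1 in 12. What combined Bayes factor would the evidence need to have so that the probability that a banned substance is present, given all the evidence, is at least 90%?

99

Prior odds = (1/12)/(11/12) = 1/11.
Target odds = 0.9/0.1 = 9.
Required Bayes factor = 9 ÷ (1/11) = 99.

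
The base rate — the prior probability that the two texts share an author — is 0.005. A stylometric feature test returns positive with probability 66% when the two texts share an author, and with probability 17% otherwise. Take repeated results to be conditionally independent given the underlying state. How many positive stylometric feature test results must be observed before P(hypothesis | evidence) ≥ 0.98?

7

Prior odds = 0.005/0.995 = 1/199.
Likelihood ratio of a positive result = 0.66/0.17 = 66/17.
Target odds: 0.98 ÷ 0.02 = 49.
Require (66/17)ⁿ ≥ 49 ÷ (1/199) = 9751.
(66/17)⁶ ≈3424.29 falls short of 9751 but (66/17)⁷ ≈13294.3 reaches it, so n = 7.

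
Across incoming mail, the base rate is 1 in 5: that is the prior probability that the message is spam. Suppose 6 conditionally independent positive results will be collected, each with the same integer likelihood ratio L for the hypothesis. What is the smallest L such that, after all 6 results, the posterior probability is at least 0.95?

3

Prior odds = 0.2/0.8 = 0.25.
Target odds = 0.95/0.05 = 19.
Need L⁶ ≥ 19 ÷ 0.25 = 76.
2⁶ = 64 < 76 ≤ 729 = 3⁶, so L = 3.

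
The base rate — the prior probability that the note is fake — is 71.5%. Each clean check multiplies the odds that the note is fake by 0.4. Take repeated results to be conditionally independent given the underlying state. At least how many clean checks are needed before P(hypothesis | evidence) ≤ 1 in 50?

6

Prior odds = 0.715/0.285 = 143/57.
Likelihood ratio per clean check = 0.4.
Target odds: 0.02 ÷ 0.98 = 1/49.
Need (143/57) × 0.4ⁿ ≤ 1/49, i.e. 0.4ⁿ ≤ 57/7007.
0.4⁵ = 0.01024 is still above 57/7007 but 0.4⁶ = 64/15625 is at or below it, so n = 6.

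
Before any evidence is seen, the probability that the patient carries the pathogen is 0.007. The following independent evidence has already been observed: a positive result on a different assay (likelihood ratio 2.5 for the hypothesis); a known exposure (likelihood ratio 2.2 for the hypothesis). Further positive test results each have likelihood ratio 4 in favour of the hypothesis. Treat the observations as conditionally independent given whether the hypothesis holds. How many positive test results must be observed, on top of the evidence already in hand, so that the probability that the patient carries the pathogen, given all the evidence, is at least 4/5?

4

Prior odds = 0.007/0.993 = 7/993.
Combined Bayes factor of the evidence already in hand = 2.5 × 2.2 = 5.5.
Odds after that evidence = (7/993) × 5.5 = 77/1986.
Target odds = 0.8/0.2 = 4.
Need 4ⁿ ≥ 4 ÷ (77/1986) = 7944/77.
4³ = 64 falls short of 7944/77 but 4⁴ = 256 reaches it, so n = 4.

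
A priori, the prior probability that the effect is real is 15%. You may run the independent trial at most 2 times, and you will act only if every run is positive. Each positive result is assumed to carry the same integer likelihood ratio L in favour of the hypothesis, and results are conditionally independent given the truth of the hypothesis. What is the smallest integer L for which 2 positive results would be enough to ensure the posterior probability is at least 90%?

8

Prior odds = 0.15/0.85 = 3/17.
Target odds = 0.9/0.1 = 9.
Need L² ≥ 9 ÷ (3/17) = 51.
7² = 49 < 51 ≤ 64 = 8², so L = 8.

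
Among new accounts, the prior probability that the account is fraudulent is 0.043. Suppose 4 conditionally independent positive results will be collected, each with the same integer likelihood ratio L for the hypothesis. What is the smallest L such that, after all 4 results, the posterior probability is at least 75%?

Prior odds = 0.043/0.957 = 43/957.
Target odds = 0.75/0.25 = 3.
Need L⁴ ≥ 3 ÷ (43/957) = 2871/43.
2⁴ = 16 < 2871/43 ≤ 81 = 3⁴, so L = 3.

3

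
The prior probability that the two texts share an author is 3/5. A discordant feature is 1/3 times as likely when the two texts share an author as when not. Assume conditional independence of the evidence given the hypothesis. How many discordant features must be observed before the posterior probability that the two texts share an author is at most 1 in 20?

4

Prior odds = 0.6/0.4 = 1.5.
Likelihood ratio per discordant feature = 1/3.
Target posterior odds = 0.05/0.95 = 1/19.
Require (1/3)ⁿ ≤ 1/19 ÷ 1.5 = 2/57.
(1/3)³ = 1/27 is still above 2/57 but (1/3)⁴ = 1/81 is at or below it, so n = 4.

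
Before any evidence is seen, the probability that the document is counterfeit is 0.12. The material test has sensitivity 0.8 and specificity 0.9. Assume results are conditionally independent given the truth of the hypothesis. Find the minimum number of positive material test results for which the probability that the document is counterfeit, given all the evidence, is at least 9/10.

3

Prior odds: 0.12 ÷ 0.88 = 3/22.
False-positive rate = 1 − 0.9 = 0.1; likelihood ratio of a positive = 0.8/0.1 = 8.
Target posterior odds = 0.9/0.1 = 9.
Need (3/22) × 8ⁿ ≥ 9, i.e. 8ⁿ ≥ 66.
8² = 64 falls short of 66 but 8³ = 512 reaches it, so n = 3.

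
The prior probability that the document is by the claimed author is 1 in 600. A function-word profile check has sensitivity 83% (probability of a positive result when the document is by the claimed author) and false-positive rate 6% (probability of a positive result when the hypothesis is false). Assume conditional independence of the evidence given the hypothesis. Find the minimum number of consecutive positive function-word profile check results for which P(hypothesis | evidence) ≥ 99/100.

Prior odds: (1/600) ÷ (599/600) = 1/599.
Likelihood ratio of a positive result = 0.83/0.06 = 83/6.
Target posterior odds = 0.99/0.01 = 99.
Require (83/6)ⁿ ≥ 99 ÷ (1/599) = 59301.
(83/6)⁴ = 47458321/1296 falls short of 59301 but (83/6)⁵ ≈506564 reaches it, so n = 5.

5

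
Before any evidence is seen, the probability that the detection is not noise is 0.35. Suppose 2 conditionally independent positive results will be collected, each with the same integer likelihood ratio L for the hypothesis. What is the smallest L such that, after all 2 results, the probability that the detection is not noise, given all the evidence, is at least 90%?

5

Prior odds = 0.35/0.65 = 7/13.
Target odds = 0.9/0.1 = 9.
Need L² ≥ 9 ÷ (7/13) = 117/7.
4² = 16 < 117/7 ≤ 25 = 5², so L = 5.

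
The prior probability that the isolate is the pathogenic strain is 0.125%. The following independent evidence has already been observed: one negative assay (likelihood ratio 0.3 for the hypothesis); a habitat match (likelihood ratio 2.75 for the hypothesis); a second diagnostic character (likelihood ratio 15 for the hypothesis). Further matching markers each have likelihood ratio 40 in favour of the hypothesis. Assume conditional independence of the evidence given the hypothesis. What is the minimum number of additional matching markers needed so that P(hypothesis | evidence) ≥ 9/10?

2

Prior odds = 0.00125/0.99875 = 1/799.
Combined Bayes factor of the evidence already in hand = 0.3 × 2.75 × 15 = 12.375.
Odds after that evidence = (1/799) × 12.375 = 99/6392.
Target odds = 0.9/0.1 = 9.
Need 40ⁿ ≥ 9 ÷ (99/6392) = 6392/11.
40¹ = 40 falls short of 6392/11 but 40² = 1600 reaches it, so n = 2.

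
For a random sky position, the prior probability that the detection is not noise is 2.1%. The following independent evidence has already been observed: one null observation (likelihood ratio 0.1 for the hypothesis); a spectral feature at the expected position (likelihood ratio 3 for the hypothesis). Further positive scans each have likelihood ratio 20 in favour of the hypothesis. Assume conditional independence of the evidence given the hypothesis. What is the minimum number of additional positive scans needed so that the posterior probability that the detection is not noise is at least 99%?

4

Prior odds = 0.021/0.979 = 21/979.
Combined Bayes factor of the evidence already in hand = 0.1 × 3 = 0.3.
Odds after that evidence = (21/979) × 0.3 = 63/9790.
Target odds = 0.99/0.01 = 99.
Need 20ⁿ ≥ 99 ÷ (63/9790) = 107690/7.
20³ = 8000 falls short of 107690/7 but 20⁴ = 160000 reaches it, so n = 4.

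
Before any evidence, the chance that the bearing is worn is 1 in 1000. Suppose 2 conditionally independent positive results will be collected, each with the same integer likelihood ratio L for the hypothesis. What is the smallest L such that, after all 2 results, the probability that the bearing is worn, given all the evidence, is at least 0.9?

Prior odds = 0.001/0.999 = 1/999.
Target odds = 0.9/0.1 = 9.
Need L² ≥ 9 ÷ (1/999) = 8991.
94² = 8836 < 8991 ≤ 9025 = 95², so L = 95.

95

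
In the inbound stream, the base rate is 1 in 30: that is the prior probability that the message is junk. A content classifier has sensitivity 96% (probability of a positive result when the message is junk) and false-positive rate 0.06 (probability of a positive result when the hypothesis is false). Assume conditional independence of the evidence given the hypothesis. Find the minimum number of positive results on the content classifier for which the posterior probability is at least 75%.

Prior odds: (1/30) ÷ (29/30) = 1/29.
Likelihood ratio of a positive result = 0.96/0.06 = 16.
Target odds: 0.75 ÷ 0.25 = 3.
Require 16ⁿ ≥ 3 ÷ (1/29) = 87.
16¹ = 16 falls short of 87 but 16² = 256 reaches it, so n = 2.

2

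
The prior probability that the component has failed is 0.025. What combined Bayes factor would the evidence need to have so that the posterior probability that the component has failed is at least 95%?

741

Prior odds = 0.025/0.975 = 1/39.
Target odds = 0.95/0.05 = 19.
Required Bayes factor = 19 ÷ (1/39) = 741.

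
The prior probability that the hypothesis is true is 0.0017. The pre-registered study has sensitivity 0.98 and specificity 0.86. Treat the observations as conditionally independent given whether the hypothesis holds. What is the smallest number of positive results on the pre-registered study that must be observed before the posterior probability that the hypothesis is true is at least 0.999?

7

Prior odds: 0.0017 ÷ 0.9983 = 17/9983.
False-positive rate = 1 − 0.86 = 0.14; likelihood ratio of a positive = 0.98/0.14 = 7.
Target posterior odds = 0.999/0.001 = 999.
Require 7ⁿ ≥ 999 ÷ (17/9983) = 9973017/17.
7⁶ = 117649 falls short of 9973017/17 but 7⁷ = 823543 reaches it, so n = 7.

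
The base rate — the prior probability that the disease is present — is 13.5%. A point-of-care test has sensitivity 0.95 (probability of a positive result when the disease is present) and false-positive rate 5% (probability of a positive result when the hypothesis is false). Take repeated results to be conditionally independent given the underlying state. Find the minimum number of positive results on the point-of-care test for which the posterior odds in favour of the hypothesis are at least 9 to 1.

2

Prior odds = 0.135/0.865 = 27/173.
Likelihood ratio of a positive result = 0.95/0.05 = 19.
Target odds = 9.
Require 19ⁿ ≥ 9 ÷ (27/173) = 173/3.
19¹ = 19 falls short of 173/3 but 19² = 361 reaches it, so n = 2.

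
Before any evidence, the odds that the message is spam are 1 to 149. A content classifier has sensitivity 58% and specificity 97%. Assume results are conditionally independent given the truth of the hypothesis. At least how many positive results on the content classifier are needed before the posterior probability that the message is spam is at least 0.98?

4

Prior odds = 1/149.
False-positive rate = 1 − 0.97 = 0.03; likelihood ratio of a positive = 0.58/0.03 = 58/3.
Target odds: 0.98 ÷ 0.02 = 49.
Require (58/3)ⁿ ≥ 49 ÷ (1/149) = 7301.
(58/3)³ = 195112/27 falls short of 7301 but (58/3)⁴ = 11316496/81 reaches it, so n = 4.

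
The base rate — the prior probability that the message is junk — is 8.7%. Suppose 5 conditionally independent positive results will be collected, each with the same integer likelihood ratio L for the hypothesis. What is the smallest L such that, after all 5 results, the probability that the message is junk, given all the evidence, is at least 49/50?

4

Prior odds = 0.087/0.913 = 87/913.
Target odds = 0.98/0.02 = 49.
Need L⁵ ≥ 49 ÷ (87/913) = 44737/87.
3⁵ = 243 < 44737/87 ≤ 1024 = 4⁵, so L = 4.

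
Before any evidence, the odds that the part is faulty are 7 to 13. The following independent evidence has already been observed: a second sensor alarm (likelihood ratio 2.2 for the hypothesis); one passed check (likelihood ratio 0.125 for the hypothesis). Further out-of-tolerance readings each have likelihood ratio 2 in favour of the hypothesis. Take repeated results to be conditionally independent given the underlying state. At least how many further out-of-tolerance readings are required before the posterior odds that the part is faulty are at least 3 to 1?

Prior odds = 7/13.
Combined Bayes factor of the evidence already in hand = 2.2 × 0.125 = 0.275.
Odds after that evidence = (7/13) × 0.275 = 77/520.
Target odds = 3.
Need 2ⁿ ≥ 3 ÷ (77/520) = 1560/77.
2⁴ = 16 falls short of 1560/77 but 2⁵ = 32 reaches it, so n = 5.

5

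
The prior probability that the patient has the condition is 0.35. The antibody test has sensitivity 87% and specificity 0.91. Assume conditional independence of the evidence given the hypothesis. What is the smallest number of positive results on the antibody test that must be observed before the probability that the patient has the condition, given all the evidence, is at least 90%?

Prior odds: 0.35 ÷ 0.65 = 7/13.
False-positive rate = 1 − 0.91 = 0.09; likelihood ratio of a positive = 0.87/0.09 = 29/3.
Target odds: 0.9 ÷ 0.1 = 9.
Require (29/3)ⁿ ≥ 9 ÷ (7/13) = 117/7.
(29/3)¹ = 29/3 falls short of 117/7 but (29/3)² = 841/9 reaches it, so n = 2.

2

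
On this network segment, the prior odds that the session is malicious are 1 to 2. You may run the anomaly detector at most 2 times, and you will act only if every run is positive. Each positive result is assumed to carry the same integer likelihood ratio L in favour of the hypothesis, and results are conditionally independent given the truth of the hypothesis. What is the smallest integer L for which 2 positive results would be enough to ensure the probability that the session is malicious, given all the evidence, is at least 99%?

Prior odds = 0.5.
Target odds = 0.99/0.01 = 99.
Need L² ≥ 99 ÷ 0.5 = 198.
14² = 196 < 198 ≤ 225 = 15², so L = 15.

15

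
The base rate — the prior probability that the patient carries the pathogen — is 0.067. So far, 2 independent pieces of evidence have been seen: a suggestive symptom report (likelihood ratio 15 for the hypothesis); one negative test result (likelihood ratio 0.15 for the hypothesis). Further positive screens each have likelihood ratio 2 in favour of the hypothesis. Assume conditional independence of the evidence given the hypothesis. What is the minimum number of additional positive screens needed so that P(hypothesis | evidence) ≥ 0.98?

Prior odds = 0.067/0.933 = 67/933.
Combined Bayes factor of the evidence already in hand = 15 × 0.15 = 2.25.
Odds after that evidence = (67/933) × 2.25 = 201/1244.
Target odds = 0.98/0.02 = 49.
Need 2ⁿ ≥ 49 ÷ (201/1244) = 60956/201.
2⁸ = 256 falls short of 60956/201 but 2⁹ = 512 reaches it, so n = 9.

9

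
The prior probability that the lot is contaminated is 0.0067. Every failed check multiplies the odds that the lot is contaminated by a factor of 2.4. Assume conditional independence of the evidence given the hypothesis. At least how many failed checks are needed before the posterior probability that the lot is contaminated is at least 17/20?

8

Prior odds: 0.0067 ÷ 0.9933 = 67/9933.
Likelihood ratio per failed check = 2.4.
Target odds: 0.85 ÷ 0.15 = 17/3.
Need (67/9933) × 2.4ⁿ ≥ 17/3, i.e. 2.4ⁿ ≥ 56287/67.
2.4⁷ = 35831808/78125 falls short of 56287/67 but 2.4⁸ = 429981696/390625 reaches it, so n = 8.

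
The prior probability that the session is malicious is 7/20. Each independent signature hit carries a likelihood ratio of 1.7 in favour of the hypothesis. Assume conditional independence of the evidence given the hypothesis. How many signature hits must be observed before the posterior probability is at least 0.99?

Prior odds = 0.35/0.65 = 7/13.
Likelihood ratio per signature hit = 1.7.
Target odds: 0.99 ÷ 0.01 = 99.
Need (7/13) × 1.7ⁿ ≥ 99, i.e. 1.7ⁿ ≥ 1287/7.
1.7⁹ ≈118.588 falls short of 1287/7 but 1.7¹⁰ ≈201.599 reaches it, so n = 10.

10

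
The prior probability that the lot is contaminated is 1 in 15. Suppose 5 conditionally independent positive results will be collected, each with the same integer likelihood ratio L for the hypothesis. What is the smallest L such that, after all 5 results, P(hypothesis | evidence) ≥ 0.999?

Prior odds = (1/15)/(14/15) = 1/14.
Target odds = 0.999/0.001 = 999.
Need L⁵ ≥ 999 ÷ (1/14) = 13986.
6⁵ = 7776 < 13986 ≤ 16807 = 7⁵, so L = 7.

7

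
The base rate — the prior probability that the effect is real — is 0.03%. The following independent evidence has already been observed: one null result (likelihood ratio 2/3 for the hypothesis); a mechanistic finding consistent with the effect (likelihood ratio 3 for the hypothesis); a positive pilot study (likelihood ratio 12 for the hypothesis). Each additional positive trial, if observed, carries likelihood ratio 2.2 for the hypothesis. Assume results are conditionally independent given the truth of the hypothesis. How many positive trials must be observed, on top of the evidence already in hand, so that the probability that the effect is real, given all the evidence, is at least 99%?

Prior odds = 0.0003/0.9997 = 3/9997.
Combined Bayes factor of the evidence already in hand = (2/3) × 3 × 12 = 24.
Odds after that evidence = (3/9997) × 24 = 72/9997.
Target odds = 0.99/0.01 = 99.
Need 2.2ⁿ ≥ 99 ÷ (72/9997) = 13745.875.
2.2¹² ≈12855 falls short of 13745.875 but 2.2¹³ ≈28281 reaches it, so n = 13.

13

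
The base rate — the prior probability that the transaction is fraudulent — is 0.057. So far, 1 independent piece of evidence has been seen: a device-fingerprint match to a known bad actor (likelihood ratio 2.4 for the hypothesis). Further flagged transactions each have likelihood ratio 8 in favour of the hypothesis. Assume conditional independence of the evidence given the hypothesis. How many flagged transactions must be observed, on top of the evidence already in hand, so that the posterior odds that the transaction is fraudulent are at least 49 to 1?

Prior odds = 0.057/0.943 = 57/943.
Bayes factor of the evidence already in hand = 2.4.
Odds after that evidence = (57/943) × 2.4 = 684/4715.
Target odds = 49.
Need 8ⁿ ≥ 49 ÷ (684/4715) = 231035/684.
8² = 64 falls short of 231035/684 but 8³ = 512 reaches it, so n = 3.

3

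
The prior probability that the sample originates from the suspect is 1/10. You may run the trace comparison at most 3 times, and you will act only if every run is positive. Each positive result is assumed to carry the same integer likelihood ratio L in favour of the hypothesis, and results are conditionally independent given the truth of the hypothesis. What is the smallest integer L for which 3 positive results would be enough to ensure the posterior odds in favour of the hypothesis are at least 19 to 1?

6

Prior odds = 0.1/0.9 = 1/9.
Target odds = 19.
Need L³ ≥ 19 ÷ (1/9) = 171.
5³ = 125 < 171 ≤ 216 = 6³, so L = 6.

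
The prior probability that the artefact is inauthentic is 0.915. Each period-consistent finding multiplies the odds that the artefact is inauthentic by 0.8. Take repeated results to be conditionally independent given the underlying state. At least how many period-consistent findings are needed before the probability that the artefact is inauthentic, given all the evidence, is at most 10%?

21

Prior odds: 0.915 ÷ 0.085 = 183/17.
Likelihood ratio per period-consistent finding = 0.8.
Target odds: 0.1 ÷ 0.9 = 1/9.
Require 0.8ⁿ ≤ 1/9 ÷ (183/17) = 17/1647.
0.8²⁰ ≈0.0115292 is still above 17/1647 but 0.8²¹ ≈0.00922337 is at or below it, so n = 21.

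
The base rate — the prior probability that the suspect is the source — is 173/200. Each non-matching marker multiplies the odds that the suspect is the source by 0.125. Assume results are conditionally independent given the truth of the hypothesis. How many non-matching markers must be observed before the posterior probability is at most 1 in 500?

Prior odds: 0.865 ÷ 0.135 = 173/27.
Likelihood ratio per non-matching marker = 0.125.
Target odds: 0.002 ÷ 0.998 = 1/499.
Require 0.125ⁿ ≤ 1/499 ÷ (173/27) = 27/86327.
0.125³ = 0.001953125 is still above 27/86327 but 0.125⁴ = 1/4096 is at or below it, so n = 4.

4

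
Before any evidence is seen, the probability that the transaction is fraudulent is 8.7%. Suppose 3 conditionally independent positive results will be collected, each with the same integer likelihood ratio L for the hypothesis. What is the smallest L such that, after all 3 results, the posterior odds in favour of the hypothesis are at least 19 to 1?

6

Prior odds = 0.087/0.913 = 87/913.
Target odds = 19.
Need L³ ≥ 19 ÷ (87/913) = 17347/87.
5³ = 125 < 17347/87 ≤ 216 = 6³, so L = 6.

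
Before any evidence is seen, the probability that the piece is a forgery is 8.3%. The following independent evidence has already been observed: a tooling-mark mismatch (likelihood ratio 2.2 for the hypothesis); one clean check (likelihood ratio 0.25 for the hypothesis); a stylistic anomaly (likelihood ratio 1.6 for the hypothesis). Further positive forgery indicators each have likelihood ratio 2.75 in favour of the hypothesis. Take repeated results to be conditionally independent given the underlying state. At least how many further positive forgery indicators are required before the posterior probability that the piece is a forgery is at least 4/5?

4

Prior odds = 0.083/0.917 = 83/917.
Combined Bayes factor of the evidence already in hand = 2.2 × 0.25 × 1.6 = 0.88.
Odds after that evidence = (83/917) × 0.88 = 1826/22925.
Target odds = 0.8/0.2 = 4.
Need 2.75ⁿ ≥ 4 ÷ (1826/22925) = 45850/913.
2.75³ = 20.796875 falls short of 45850/913 but 2.75⁴ = 57.19140625 reaches it, so n = 4.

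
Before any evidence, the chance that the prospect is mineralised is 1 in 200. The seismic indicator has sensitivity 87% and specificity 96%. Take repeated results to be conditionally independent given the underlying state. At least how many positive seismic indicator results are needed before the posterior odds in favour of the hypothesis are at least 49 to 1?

Prior odds: 0.005 ÷ 0.995 = 1/199.
False-positive rate = 1 − 0.96 = 0.04; likelihood ratio of a positive = 0.87/0.04 = 21.75.
Target odds = 49.
Need (1/199) × 21.75ⁿ ≥ 49, i.e. 21.75ⁿ ≥ 9751.
21.75² = 473.0625 falls short of 9751 but 21.75³ = 658503/64 reaches it, so n = 3.

3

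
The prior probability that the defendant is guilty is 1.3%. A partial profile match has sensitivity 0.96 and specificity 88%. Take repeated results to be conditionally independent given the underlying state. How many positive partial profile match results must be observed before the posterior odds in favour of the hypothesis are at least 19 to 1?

4

Prior odds = 0.013/0.987 = 13/987.
False-positive rate = 1 − 0.88 = 0.12; likelihood ratio of a positive = 0.96/0.12 = 8.
Target odds = 19.
Require 8ⁿ ≥ 19 ÷ (13/987) = 18753/13.
8³ = 512 falls short of 18753/13 but 8⁴ = 4096 reaches it, so n = 4.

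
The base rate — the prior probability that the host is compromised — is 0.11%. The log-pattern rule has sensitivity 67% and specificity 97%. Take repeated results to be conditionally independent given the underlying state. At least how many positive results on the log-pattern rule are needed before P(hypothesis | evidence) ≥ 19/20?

Prior odds = 0.0011/0.9989 = 11/9989.
False-positive rate = 1 − 0.97 = 0.03; likelihood ratio of a positive = 0.67/0.03 = 67/3.
Target posterior odds = 0.95/0.05 = 19.
Need (11/9989) × (67/3)ⁿ ≥ 19, i.e. (67/3)ⁿ ≥ 189791/11.
(67/3)³ = 300763/27 falls short of 189791/11 but (67/3)⁴ = 20151121/81 reaches it, so n = 4.

4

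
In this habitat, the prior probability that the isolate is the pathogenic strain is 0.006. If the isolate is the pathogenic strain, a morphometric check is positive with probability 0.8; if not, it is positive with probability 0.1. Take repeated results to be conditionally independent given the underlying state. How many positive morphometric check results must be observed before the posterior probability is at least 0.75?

3

Prior odds = 0.006/0.994 = 3/497.
Likelihood ratio of a positive = 0.8/0.1 = 8.
Target odds: 0.75 ÷ 0.25 = 3.
Require 8ⁿ ≥ 3 ÷ (3/497) = 497.
8² = 64 falls short of 497 but 8³ = 512 reaches it, so n = 3.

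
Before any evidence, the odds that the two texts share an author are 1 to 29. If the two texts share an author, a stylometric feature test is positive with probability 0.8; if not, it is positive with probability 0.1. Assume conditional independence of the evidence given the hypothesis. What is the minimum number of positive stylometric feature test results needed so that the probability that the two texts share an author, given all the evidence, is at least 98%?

4

Prior odds = 1/29.
Likelihood ratio of a positive = 0.8/0.1 = 8.
Target posterior odds = 0.98/0.02 = 49.
Need (1/29) × 8ⁿ ≥ 49, i.e. 8ⁿ ≥ 1421.
8³ = 512 falls short of 1421 but 8⁴ = 4096 reaches it, so n = 4.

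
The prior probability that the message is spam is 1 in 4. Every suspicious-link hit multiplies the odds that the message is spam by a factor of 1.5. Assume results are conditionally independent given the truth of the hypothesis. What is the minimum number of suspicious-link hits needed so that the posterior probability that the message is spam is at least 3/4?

6

Prior odds: 0.25 ÷ 0.75 = 1/3.
Likelihood ratio per suspicious-link hit = 1.5.
Target posterior odds = 0.75/0.25 = 3.
Require 1.5ⁿ ≥ 3 ÷ (1/3) = 9.
1.5⁵ = 7.59375 falls short of 9 but 1.5⁶ = 11.390625 reaches it, so n = 6.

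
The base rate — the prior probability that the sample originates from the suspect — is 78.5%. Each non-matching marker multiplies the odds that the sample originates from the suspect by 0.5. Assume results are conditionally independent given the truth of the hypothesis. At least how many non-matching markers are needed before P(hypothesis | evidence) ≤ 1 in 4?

Prior odds = 0.785/0.215 = 157/43.
Likelihood ratio per non-matching marker = 0.5.
Target odds: 0.25 ÷ 0.75 = 1/3.
Need (157/43) × 0.5ⁿ ≤ 1/3, i.e. 0.5ⁿ ≤ 43/471.
0.5³ = 0.125 is still above 43/471 but 0.5⁴ = 0.0625 is at or below it, so n = 4.

4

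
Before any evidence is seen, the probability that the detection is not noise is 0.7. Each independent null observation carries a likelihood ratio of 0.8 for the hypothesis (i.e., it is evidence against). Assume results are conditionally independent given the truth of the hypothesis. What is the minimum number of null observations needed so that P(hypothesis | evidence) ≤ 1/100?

25

Prior odds: 0.7 ÷ 0.3 = 7/3.
Likelihood ratio per null observation = 0.8.
Target posterior odds = 0.01/0.99 = 1/99.
Require 0.8ⁿ ≤ 1/99 ÷ (7/3) = 1/231.
0.8²⁴ ≈0.00472237 is still above 1/231 but 0.8²⁵ ≈0.00377789 is at or below it, so n = 25.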